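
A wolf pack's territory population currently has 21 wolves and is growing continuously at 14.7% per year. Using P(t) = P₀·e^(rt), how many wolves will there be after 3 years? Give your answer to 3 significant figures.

P(3) = 21 · e^(0.147·3) = 21 · e^(0.441)
= 21 · 1.55426 ≈ 32.64

≈ 32.6 wolves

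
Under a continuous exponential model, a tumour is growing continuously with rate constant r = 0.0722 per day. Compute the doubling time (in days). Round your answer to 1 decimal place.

doubling time ≈ 9.6 days

doubling time = ln(2) / |r| = 0.69315 / 0.0722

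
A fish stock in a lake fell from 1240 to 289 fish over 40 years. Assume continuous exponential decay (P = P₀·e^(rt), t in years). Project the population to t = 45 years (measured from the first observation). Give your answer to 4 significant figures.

r = ln(289/1240) / 40 ≈ -0.036411 per year
P(45) = 1240 · e^(-0.036411·45) = 1240 · 0.19427 ≈ 240.9

≈ 240.9 fish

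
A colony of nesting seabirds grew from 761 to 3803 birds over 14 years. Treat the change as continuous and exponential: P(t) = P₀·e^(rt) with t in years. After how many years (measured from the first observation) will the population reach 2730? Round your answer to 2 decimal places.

r = ln(3803/761) / 14 ≈ 0.114922 per year
t = ln(2730/761) / r = 1.27742 / 0.114922 ≈ 11.116

t ≈ 11.12 years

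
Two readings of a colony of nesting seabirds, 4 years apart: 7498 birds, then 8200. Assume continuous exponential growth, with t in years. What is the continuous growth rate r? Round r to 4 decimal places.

r ≈ 0.0224 per year

8200 = 7498 · e^(r·4)
e^(4r) = 8200/7498 = 1.09362
r = ln(1.09362) / 4 = 0.0895 / 4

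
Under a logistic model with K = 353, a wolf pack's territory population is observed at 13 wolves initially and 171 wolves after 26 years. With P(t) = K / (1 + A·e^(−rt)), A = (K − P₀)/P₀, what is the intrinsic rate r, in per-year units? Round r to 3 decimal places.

A = (353 − 13)/13 = 26.15385
171 = 353/(1 + 26.15385·e^(−r·26)) → e^(−26r) = (2.06433 − 1)/26.15385 = 0.040695
r = −ln(0.040695)/26 = 3.20165/26

r ≈ 0.123 per year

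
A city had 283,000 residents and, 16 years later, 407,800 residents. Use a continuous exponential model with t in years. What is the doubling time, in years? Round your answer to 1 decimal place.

doubling time ≈ 30.4 years

r = ln(407800/283000) / 16 = ln(1.44099) / 16 ≈ 0.022833 per year
doubling time = ln 2 / |r| = 0.69315 / 0.022833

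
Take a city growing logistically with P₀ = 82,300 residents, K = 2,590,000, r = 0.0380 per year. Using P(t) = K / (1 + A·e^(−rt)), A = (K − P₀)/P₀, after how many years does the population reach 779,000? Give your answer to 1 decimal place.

A = (2590000 − 82300)/82300 = 30.47023
779000 = 2590000/(1 + 30.47023·e^(−0.038t)) → 1 + 30.47023·e^(−0.038t) = 3.32478
e^(−0.038t) = 0.076297 → t = ln(13.10674)/0.038 = 2.57313/0.038

t ≈ 67.7 years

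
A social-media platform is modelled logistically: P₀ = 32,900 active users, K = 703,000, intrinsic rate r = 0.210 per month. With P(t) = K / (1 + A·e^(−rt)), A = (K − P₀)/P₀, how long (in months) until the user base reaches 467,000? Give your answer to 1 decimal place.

A = (703000 − 32900)/32900 = 20.36778
467000 = 703000/(1 + 20.36778·e^(−0.21t)) → 1 + 20.36778·e^(−0.21t) = 1.50535
e^(−0.21t) = 0.024811 → t = ln(40.30404)/0.21 = 3.69645/0.21

t ≈ 17.6 months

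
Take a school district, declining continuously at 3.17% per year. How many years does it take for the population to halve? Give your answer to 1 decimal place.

half-life ≈ 21.9 years

half-life = ln(2) / |r| = 0.69315 / 0.0317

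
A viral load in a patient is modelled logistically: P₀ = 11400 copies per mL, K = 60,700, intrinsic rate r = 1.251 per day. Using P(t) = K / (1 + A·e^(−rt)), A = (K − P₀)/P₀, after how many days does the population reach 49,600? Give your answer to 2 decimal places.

t ≈ 2.37 days

A = (60700 − 11400)/11400 = 4.32456
49600 = 60700/(1 + 4.32456·e^(−1.251t)) → 1 + 4.32456·e^(−1.251t) = 1.22379
e^(−1.251t) = 0.051749 → t = ln(19.32417)/1.251 = 2.96136/1.251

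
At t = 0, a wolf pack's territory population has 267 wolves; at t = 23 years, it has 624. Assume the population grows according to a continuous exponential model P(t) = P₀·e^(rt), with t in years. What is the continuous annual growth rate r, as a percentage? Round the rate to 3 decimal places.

624 = 267 · e^(r·23)
e^(23r) = 624/267 = 2.33708
r = ln(2.33708) / 23 = 0.8489 / 23

r ≈ 3.691% per year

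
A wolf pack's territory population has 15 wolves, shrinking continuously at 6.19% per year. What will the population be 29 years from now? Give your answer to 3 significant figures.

≈ 2.49 wolves

P(29) = 15 · e^(-0.0619·29) = 15 · e^(-1.7951)
= 15 · 0.16611 ≈ 2.49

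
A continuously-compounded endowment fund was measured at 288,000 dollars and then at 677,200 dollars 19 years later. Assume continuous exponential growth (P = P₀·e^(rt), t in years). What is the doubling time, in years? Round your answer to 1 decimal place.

doubling time ≈ 15.4 years

r = ln(677200/288000) / 19 = ln(2.35139) / 19 ≈ 0.045 per year
doubling time = ln 2 / |r| = 0.69315 / 0.045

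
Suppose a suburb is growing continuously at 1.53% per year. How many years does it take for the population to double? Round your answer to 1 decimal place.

doubling time = ln(2) / |r| = 0.69315 / 0.0153

doubling time ≈ 45.3 years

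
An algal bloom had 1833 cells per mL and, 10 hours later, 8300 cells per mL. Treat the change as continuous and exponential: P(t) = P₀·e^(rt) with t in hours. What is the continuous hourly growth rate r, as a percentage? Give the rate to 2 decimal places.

r ≈ 15.10% per hour

8300 = 1833 · e^(r·10)
e^(10r) = 8300/1833 = 4.5281
r = ln(4.5281) / 10 = 1.5103 / 10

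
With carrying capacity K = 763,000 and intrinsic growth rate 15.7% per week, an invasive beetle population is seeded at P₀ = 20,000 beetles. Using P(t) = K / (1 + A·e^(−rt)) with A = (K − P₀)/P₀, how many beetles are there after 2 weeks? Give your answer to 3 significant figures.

≈ 27,100 beetles

A = (763000 − 20000)/20000 = 37.15
P(2) = 763000 / (1 + 37.15·e^(−0.157·2)) = 763000 / (1 + 37.15·0.730519)
= 763000 / 28.13878 ≈ 27115.6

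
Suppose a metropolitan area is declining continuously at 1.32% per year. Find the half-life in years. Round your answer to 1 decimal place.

half-life = ln(2) / |r| = 0.69315 / 0.0132

half-life ≈ 52.5 years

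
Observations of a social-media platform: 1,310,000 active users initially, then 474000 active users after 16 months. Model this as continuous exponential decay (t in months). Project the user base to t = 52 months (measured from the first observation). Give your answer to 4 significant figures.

r = ln(474000/1310000) / 16 ≈ -0.063536 per month
P(52) = 1310000 · e^(-0.063536·52) = 1310000 · 0.03674 ≈ 48130.37

≈ 48,130 active users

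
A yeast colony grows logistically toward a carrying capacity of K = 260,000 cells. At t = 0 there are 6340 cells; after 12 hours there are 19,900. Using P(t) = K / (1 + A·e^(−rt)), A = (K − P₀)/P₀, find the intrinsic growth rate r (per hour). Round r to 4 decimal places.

A = (260000 − 6340)/6340 = 40.00946
19900 = 260000/(1 + 40.00946·e^(−r·12)) → e^(−12r) = (13.06533 − 1)/40.00946 = 0.301562
r = −ln(0.301562)/12 = 1.19878/12

r ≈ 0.0999 per hour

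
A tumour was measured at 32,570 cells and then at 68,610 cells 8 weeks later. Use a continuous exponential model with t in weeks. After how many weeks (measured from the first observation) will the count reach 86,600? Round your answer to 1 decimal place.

t ≈ 10.5 weeks

r = ln(68610/32570) / 8 ≈ 0.093131 per week
t = ln(86600/32570) / r = 0.97791 / 0.093131 ≈ 10.5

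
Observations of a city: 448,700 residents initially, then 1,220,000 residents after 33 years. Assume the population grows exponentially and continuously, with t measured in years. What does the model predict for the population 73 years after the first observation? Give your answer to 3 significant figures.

r = ln(1220000/448700) / 33 ≈ 0.030311 per year
P(73) = 448700 · e^(0.030311·73) = 448700 · 9.14016 ≈ 4101189.57

≈ 4,100,000 residents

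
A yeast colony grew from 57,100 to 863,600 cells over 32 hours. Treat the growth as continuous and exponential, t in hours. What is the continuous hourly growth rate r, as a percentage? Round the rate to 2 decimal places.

863600 = 57100 · e^(r·32)
e^(32r) = 863600/57100 = 15.12434
r = ln(15.12434) / 32 = 2.71631 / 32

r ≈ 8.49% per hour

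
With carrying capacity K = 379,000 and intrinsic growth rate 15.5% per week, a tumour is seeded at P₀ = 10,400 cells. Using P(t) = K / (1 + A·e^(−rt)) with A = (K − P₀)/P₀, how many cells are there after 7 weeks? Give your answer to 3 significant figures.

A = (379000 − 10400)/10400 = 35.44231
P(7) = 379000 / (1 + 35.44231·e^(−0.155·7)) = 379000 / (1 + 35.44231·0.337902)
= 379000 / 12.97602 ≈ 29207.73

≈ 29,200 cells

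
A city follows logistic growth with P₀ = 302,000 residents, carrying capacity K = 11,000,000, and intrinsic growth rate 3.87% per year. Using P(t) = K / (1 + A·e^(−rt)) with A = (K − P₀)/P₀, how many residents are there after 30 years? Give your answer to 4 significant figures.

A = (11000000 − 302000)/302000 = 35.42384
P(30) = 11000000 / (1 + 35.42384·e^(−0.0387·30)) = 11000000 / (1 + 35.42384·0.313173)
= 11000000 / 12.09379 ≈ 909558.07

≈ 909,600 residents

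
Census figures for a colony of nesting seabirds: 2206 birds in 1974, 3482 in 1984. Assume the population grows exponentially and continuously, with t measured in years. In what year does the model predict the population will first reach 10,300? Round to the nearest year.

year 2008

r = ln(3482/2206) / 10 = 0.45643/10 ≈ 0.045643 per year
t = ln(10300/2206) / r = 1.54096/0.045643 ≈ 33.76 years after 1974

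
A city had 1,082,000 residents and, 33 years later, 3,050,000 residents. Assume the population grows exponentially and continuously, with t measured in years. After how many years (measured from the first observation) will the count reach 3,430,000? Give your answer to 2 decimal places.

t ≈ 36.74 years

r = ln(3050000/1082000) / 33 ≈ 0.031404 per year
t = ln(3430000/1082000) / r = 1.15375 / 0.031404 ≈ 36.739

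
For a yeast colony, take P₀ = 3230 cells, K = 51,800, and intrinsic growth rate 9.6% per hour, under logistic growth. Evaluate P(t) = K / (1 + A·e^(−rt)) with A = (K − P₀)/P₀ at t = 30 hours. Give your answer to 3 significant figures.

≈ 28,100 cells

A = (51800 − 3230)/3230 = 15.03715
P(30) = 51800 / (1 + 15.03715·e^(−0.096·30)) = 51800 / (1 + 15.03715·0.056135)
= 51800 / 1.84411 ≈ 28089.48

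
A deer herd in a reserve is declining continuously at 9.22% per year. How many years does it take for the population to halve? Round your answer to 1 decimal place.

half-life = ln(2) / |r| = 0.69315 / 0.0922

half-life ≈ 7.5 years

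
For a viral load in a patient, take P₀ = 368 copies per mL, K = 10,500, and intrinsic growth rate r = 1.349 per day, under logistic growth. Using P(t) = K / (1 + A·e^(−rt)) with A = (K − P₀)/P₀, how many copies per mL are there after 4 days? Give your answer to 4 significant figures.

≈ 9,335 copies per mL

A = (10500 − 368)/368 = 27.53261
P(4) = 10500 / (1 + 27.53261·e^(−1.349·4)) = 10500 / (1 + 27.53261·0.004535)
= 10500 / 1.12485 ≈ 9334.56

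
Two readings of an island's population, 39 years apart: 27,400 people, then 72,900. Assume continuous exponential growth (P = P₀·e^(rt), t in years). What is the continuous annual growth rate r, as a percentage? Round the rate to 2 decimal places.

r ≈ 2.51% per year

72900 = 27400 · e^(r·39)
e^(39r) = 72900/27400 = 2.66058
r = ln(2.66058) / 39 = 0.97855 / 39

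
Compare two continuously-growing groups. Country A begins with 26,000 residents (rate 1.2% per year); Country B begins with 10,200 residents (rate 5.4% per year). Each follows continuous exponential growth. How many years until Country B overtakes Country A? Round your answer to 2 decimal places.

26000·e^(0.012t) = 10200·e^(0.054t)
26000/10200 = e^((0.054 − 0.012)t) → ln(2.54902) = 0.042·t
t = 0.93571 / 0.042

t ≈ 22.28 years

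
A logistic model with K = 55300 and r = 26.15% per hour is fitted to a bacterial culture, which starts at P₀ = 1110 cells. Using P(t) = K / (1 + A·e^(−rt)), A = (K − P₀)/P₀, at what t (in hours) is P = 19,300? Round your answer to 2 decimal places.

A = (55300 − 1110)/1110 = 48.81982
19300 = 55300/(1 + 48.81982·e^(−0.2615t)) → 1 + 48.81982·e^(−0.2615t) = 2.86528
e^(−0.2615t) = 0.038208 → t = ln(26.17285)/0.2615 = 3.26472/0.2615

t ≈ 12.48 hours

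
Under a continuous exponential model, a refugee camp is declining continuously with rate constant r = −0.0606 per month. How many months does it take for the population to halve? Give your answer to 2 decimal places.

half-life = ln(2) / |r| = 0.69315 / 0.0606

half-life ≈ 11.44 months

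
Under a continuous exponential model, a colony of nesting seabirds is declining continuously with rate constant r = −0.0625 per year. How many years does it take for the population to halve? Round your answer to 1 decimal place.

half-life ≈ 11.1 years

half-life = ln(2) / |r| = 0.69315 / 0.0625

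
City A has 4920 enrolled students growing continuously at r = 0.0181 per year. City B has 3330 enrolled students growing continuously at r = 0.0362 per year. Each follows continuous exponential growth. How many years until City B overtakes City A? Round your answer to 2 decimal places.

4920·e^(0.0181t) = 3330·e^(0.0362t)
4920/3330 = e^((0.0362 − 0.0181)t) → ln(1.47748) = 0.0181·t
t = 0.39034 / 0.0181

t ≈ 21.57 years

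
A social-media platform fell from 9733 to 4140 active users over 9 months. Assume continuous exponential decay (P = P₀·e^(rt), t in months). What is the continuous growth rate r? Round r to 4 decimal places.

r ≈ -0.0950 per month

4140 = 9733 · e^(r·9)
e^(9r) = 4140/9733 = 0.42536
r = ln(0.42536) / 9 = -0.85483 / 9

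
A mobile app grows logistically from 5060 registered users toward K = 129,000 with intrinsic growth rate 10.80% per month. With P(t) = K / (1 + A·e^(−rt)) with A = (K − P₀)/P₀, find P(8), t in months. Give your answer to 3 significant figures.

A = (129000 − 5060)/5060 = 24.49407
P(8) = 129000 / (1 + 24.49407·e^(−0.108·8)) = 129000 / (1 + 24.49407·0.421473)
= 129000 / 11.32359 ≈ 11392.15

≈ 11,400 registered users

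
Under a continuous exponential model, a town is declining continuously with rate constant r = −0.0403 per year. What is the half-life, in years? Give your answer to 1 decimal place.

half-life = ln(2) / |r| = 0.69315 / 0.0403

half-life ≈ 17.2 years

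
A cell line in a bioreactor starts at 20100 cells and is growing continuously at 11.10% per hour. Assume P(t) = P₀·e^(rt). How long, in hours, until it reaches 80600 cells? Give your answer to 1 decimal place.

t ≈ 12.5 hours

80600 = 20100 · e^(0.111·t)
t = ln(80600/20100) / 0.111 = ln(4.00995) / 0.111 = 1.38878 / 0.111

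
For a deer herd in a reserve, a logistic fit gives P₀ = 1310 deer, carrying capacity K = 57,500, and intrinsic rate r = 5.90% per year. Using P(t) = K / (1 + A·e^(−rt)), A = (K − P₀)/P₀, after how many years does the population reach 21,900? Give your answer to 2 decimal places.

A = (57500 − 1310)/1310 = 42.89313
21900 = 57500/(1 + 42.89313·e^(−0.059t)) → 1 + 42.89313·e^(−0.059t) = 2.62557
e^(−0.059t) = 0.037898 → t = ln(26.3865)/0.059 = 3.27285/0.059

t ≈ 55.47 years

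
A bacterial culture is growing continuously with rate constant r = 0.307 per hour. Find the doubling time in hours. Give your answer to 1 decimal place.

doubling time ≈ 2.3 hours

doubling time = ln(2) / |r| = 0.69315 / 0.307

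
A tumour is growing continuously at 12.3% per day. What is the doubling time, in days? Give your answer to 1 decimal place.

doubling time ≈ 5.6 days

doubling time = ln(2) / |r| = 0.69315 / 0.123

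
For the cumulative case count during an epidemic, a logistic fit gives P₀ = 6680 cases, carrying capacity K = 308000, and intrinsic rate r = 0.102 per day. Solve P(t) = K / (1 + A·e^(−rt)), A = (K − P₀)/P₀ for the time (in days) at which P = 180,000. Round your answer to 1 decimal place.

t ≈ 40.7 days

A = (308000 − 6680)/6680 = 45.10778
180000 = 308000/(1 + 45.10778·e^(−0.102t)) → 1 + 45.10778·e^(−0.102t) = 1.71111
e^(−0.102t) = 0.015765 → t = ln(63.43282)/0.102 = 4.14998/0.102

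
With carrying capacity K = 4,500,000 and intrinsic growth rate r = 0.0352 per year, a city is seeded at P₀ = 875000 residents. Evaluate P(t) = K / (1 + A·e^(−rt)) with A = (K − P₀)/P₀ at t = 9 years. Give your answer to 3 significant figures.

≈ 1,120,000 residents

A = (4500000 − 875000)/875000 = 4.14286
P(9) = 4500000 / (1 + 4.14286·e^(−0.0352·9)) = 4500000 / (1 + 4.14286·0.728476)
= 4500000 / 4.01797 ≈ 1119967.48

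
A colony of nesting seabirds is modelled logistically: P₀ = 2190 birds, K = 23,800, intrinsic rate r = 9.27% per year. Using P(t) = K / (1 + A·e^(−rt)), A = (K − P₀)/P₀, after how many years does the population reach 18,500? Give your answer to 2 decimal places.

A = (23800 − 2190)/2190 = 9.86758
18500 = 23800/(1 + 9.86758·e^(−0.0927t)) → 1 + 9.86758·e^(−0.0927t) = 1.28649
e^(−0.0927t) = 0.029033 → t = ln(34.44344)/0.0927 = 3.53932/0.0927

t ≈ 38.18 years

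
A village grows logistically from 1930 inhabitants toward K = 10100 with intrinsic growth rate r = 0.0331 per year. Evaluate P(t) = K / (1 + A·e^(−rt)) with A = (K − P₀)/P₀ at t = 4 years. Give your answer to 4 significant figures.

A = (10100 − 1930)/1930 = 4.23316
P(4) = 10100 / (1 + 4.23316·e^(−0.0331·4)) = 10100 / (1 + 4.23316·0.875991)
= 10100 / 4.70821 ≈ 2145.19

≈ 2,145 inhabitants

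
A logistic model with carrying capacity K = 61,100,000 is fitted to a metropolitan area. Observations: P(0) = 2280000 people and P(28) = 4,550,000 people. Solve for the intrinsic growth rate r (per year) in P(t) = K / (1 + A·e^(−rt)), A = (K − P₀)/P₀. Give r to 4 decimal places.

r ≈ 0.0261 per year

A = (61100000 − 2280000)/2280000 = 25.79825
4550000 = 61100000/(1 + 25.79825·e^(−r·28)) → e^(−28r) = (13.42857 − 1)/25.79825 = 0.48176
r = −ln(0.48176)/28 = 0.73031/28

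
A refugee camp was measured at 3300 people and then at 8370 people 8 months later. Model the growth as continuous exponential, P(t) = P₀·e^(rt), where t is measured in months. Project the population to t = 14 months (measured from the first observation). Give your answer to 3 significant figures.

r = ln(8370/3300) / 8 ≈ 0.116341 per month
P(14) = 3300 · e^(0.116341·14) = 3300 · 5.09765 ≈ 16822.25

≈ 16,800 people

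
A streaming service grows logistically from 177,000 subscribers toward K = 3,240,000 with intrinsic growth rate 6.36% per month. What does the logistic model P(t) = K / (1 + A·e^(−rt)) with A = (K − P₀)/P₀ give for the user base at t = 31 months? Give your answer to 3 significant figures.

A = (3240000 − 177000)/177000 = 17.30508
P(31) = 3240000 / (1 + 17.30508·e^(−0.0636·31)) = 3240000 / (1 + 17.30508·0.139234)
= 3240000 / 3.40945 ≈ 950298.65

≈ 950,000 subscribers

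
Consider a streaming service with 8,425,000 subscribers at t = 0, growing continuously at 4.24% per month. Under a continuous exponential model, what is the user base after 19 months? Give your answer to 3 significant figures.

P(19) = 8425000 · e^(0.0424·19) = 8425000 · e^(0.8056)
= 8425000 · 2.23804 ≈ 18855477.9

≈ 18,900,000 subscribers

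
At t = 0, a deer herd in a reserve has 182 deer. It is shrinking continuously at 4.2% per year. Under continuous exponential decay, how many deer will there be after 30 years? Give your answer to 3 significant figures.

≈ 51.6 deer

P(30) = 182 · e^(-0.042·30) = 182 · e^(-1.26)
= 182 · 0.28365 ≈ 51.63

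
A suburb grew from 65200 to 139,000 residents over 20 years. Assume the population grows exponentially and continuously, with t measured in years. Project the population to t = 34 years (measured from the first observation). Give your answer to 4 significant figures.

≈ 236,100 residents

r = ln(139000/65200) / 20 ≈ 0.037851 per year
P(34) = 65200 · e^(0.037851·34) = 65200 · 3.62163 ≈ 236130.37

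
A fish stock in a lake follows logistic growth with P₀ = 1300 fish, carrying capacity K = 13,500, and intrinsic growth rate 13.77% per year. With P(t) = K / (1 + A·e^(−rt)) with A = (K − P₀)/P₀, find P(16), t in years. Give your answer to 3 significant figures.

≈ 6,630 fish

A = (13500 − 1300)/1300 = 9.38462
P(16) = 13500 / (1 + 9.38462·e^(−0.1377·16)) = 13500 / (1 + 9.38462·0.110449)
= 13500 / 2.03652 ≈ 6628.95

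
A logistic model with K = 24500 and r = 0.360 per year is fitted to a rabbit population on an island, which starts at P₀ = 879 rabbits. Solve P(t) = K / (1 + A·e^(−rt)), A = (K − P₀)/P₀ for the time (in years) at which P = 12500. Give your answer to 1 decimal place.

t ≈ 9.3 years

A = (24500 − 879)/879 = 26.87258
12500 = 24500/(1 + 26.87258·e^(−0.36t)) → 1 + 26.87258·e^(−0.36t) = 1.96
e^(−0.36t) = 0.035724 → t = ln(27.99227)/0.36 = 3.33193/0.36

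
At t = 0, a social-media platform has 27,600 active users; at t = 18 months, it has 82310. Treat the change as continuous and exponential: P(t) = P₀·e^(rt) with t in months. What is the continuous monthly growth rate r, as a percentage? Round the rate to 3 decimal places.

82310 = 27600 · e^(r·18)
e^(18r) = 82310/27600 = 2.98225
r = ln(2.98225) / 18 = 1.09268 / 18

r ≈ 6.070% per month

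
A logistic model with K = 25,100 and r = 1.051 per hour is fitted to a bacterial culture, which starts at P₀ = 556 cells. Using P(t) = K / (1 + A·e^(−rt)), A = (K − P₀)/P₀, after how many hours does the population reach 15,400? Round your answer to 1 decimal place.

t ≈ 4.0 hours

A = (25100 − 556)/556 = 44.14388
15400 = 25100/(1 + 44.14388·e^(−1.051t)) → 1 + 44.14388·e^(−1.051t) = 1.62987
e^(−1.051t) = 0.014269 → t = ln(70.08411)/1.051 = 4.2497/1.051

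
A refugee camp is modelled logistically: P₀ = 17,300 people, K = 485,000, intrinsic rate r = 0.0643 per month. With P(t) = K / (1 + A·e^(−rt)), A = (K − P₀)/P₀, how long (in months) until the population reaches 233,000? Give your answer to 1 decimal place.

t ≈ 50.1 months

A = (485000 − 17300)/17300 = 27.03468
233000 = 485000/(1 + 27.03468·e^(−0.0643t)) → 1 + 27.03468·e^(−0.0643t) = 2.08155
e^(−0.0643t) = 0.040006 → t = ln(24.99635)/0.0643 = 3.21873/0.0643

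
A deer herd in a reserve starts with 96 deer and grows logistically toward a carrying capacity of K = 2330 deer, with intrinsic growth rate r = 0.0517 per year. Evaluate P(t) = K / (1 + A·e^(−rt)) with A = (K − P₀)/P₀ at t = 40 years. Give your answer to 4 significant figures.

≈ 591.0 deer

A = (2330 − 96)/96 = 23.27083
P(40) = 2330 / (1 + 23.27083·e^(−0.0517·40)) = 2330 / (1 + 23.27083·0.126438)
= 2330 / 3.94233 ≈ 591.02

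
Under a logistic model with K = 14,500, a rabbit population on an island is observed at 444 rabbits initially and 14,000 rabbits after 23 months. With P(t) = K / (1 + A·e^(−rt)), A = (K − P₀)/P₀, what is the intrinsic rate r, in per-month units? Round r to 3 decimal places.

A = (14500 − 444)/444 = 31.65766
14000 = 14500/(1 + 31.65766·e^(−r·23)) → e^(−23r) = (1.03571 − 1)/31.65766 = 0.001128
r = −ln(0.001128)/23 = 6.78718/23

r ≈ 0.295 per month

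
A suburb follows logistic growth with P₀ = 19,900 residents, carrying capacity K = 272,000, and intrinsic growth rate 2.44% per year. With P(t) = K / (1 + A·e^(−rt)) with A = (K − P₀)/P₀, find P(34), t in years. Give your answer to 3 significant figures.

≈ 41,700 residents

A = (272000 − 19900)/19900 = 12.66834
P(34) = 272000 / (1 + 12.66834·e^(−0.0244·34)) = 272000 / (1 + 12.66834·0.436224)
= 272000 / 6.52623 ≈ 41677.96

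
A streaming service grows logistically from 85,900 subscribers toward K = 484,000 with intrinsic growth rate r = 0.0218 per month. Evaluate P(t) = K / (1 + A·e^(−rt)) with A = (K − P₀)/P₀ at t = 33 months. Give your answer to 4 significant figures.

≈ 148,600 subscribers

A = (484000 − 85900)/85900 = 4.63446
P(33) = 484000 / (1 + 4.63446·e^(−0.0218·33)) = 484000 / (1 + 4.63446·0.487044)
= 484000 / 3.25719 ≈ 148594.47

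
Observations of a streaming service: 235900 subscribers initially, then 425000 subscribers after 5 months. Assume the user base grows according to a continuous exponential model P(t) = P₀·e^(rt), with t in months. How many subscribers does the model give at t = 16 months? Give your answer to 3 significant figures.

≈ 1,550,000 subscribers

r = ln(425000/235900) / 5 ≈ 0.117736 per month
P(16) = 235900 · e^(0.117736·16) = 235900 · 6.57832 ≈ 1551826.29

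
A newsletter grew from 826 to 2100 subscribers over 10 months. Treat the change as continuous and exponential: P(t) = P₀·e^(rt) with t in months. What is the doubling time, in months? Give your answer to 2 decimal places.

doubling time ≈ 7.43 months

r = ln(2100/826) / 10 = ln(2.54237) / 10 ≈ 0.09331 per month
doubling time = ln 2 / |r| = 0.69315 / 0.09331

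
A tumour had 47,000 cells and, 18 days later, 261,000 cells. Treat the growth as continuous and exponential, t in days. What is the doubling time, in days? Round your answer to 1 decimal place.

doubling time ≈ 7.3 days

r = ln(261000/47000) / 18 = ln(5.55319) / 18 ≈ 0.095243 per day
doubling time = ln 2 / |r| = 0.69315 / 0.095243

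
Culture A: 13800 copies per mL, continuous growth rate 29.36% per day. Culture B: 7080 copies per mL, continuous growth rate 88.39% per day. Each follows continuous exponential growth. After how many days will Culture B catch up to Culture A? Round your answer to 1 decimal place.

13800·e^(0.2936t) = 7080·e^(0.8839t)
13800/7080 = e^((0.8839 − 0.2936)t) → ln(1.94915) = 0.5903·t
t = 0.66739 / 0.5903

t ≈ 1.1 days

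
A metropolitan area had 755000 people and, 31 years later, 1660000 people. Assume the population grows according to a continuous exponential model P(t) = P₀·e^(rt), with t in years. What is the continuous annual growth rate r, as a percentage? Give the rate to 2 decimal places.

1660000 = 755000 · e^(r·31)
e^(31r) = 1660000/755000 = 2.19868
r = ln(2.19868) / 31 = 0.78786 / 31

r ≈ 2.54% per year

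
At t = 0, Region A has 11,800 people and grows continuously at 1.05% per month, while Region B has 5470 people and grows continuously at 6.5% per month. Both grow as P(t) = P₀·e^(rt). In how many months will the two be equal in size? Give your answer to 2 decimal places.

11800·e^(0.0105t) = 5470·e^(0.065t)
11800/5470 = e^((0.065 − 0.0105)t) → ln(2.15722) = 0.0545·t
t = 0.76882 / 0.0545

t ≈ 14.11 months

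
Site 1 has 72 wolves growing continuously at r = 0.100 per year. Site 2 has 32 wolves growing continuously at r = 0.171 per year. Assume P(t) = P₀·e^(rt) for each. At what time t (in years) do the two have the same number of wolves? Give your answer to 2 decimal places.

72·e^(0.1t) = 32·e^(0.171t)
72/32 = e^((0.171 − 0.1)t) → ln(2.25) = 0.071·t
t = 0.81093 / 0.071

t ≈ 11.42 years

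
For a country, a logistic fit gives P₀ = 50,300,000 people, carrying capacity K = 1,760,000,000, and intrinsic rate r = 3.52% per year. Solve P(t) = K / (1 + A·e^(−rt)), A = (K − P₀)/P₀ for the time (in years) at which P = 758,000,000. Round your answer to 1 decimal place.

t ≈ 92.2 years

A = (1760000000 − 50300000)/50300000 = 33.99006
758000000 = 1760000000/(1 + 33.99006·e^(−0.0352t)) → 1 + 33.99006·e^(−0.0352t) = 2.3219
e^(−0.0352t) = 0.038891 → t = ln(25.71304)/0.0352 = 3.247/0.0352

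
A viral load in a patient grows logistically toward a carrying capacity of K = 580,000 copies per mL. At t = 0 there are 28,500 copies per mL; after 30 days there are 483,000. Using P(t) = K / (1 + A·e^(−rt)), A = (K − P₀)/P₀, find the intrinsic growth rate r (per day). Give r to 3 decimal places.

A = (580000 − 28500)/28500 = 19.35088
483000 = 580000/(1 + 19.35088·e^(−r·30)) → e^(−30r) = (1.20083 − 1)/19.35088 = 0.010378
r = −ln(0.010378)/30 = 4.56804/30

r ≈ 0.152 per day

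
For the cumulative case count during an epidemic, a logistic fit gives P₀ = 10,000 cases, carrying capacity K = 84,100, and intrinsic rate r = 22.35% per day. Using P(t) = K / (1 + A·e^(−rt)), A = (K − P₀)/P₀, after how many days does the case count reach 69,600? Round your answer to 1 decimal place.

t ≈ 16.0 days

A = (84100 − 10000)/10000 = 7.41
69600 = 84100/(1 + 7.41·e^(−0.2235t)) → 1 + 7.41·e^(−0.2235t) = 1.20833
e^(−0.2235t) = 0.028115 → t = ln(35.568)/0.2235 = 3.57145/0.2235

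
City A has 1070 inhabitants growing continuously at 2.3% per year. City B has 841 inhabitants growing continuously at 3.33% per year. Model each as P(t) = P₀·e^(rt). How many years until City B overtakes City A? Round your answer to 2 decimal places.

t ≈ 23.38 years

1070·e^(0.023t) = 841·e^(0.0333t)
1070/841 = e^((0.0333 − 0.023)t) → ln(1.27229) = 0.0103·t
t = 0.24082 / 0.0103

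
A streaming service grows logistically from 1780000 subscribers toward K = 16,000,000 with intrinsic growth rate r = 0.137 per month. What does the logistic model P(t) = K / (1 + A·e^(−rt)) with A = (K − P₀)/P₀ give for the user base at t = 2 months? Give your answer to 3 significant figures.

≈ 2,260,000 subscribers

A = (16000000 − 1780000)/1780000 = 7.98876
P(2) = 16000000 / (1 + 7.98876·e^(−0.137·2)) = 16000000 / (1 + 7.98876·0.760332)
= 16000000 / 7.07411 ≈ 2261767.48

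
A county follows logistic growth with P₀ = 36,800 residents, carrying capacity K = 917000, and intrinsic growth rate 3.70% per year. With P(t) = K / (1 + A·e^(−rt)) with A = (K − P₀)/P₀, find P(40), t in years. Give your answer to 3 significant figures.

≈ 142,000 residents

A = (917000 − 36800)/36800 = 23.91848
P(40) = 917000 / (1 + 23.91848·e^(−0.037·40)) = 917000 / (1 + 23.91848·0.227638)
= 917000 / 6.44475 ≈ 142286.42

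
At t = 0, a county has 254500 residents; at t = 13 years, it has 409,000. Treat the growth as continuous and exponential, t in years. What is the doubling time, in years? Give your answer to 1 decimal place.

doubling time ≈ 19.0 years

r = ln(409000/254500) / 13 = ln(1.60707) / 13 ≈ 0.036493 per year
doubling time = ln 2 / |r| = 0.69315 / 0.036493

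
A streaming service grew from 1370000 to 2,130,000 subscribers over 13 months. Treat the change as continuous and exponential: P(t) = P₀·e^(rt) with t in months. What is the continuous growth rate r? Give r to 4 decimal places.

2130000 = 1370000 · e^(r·13)
e^(13r) = 2130000/1370000 = 1.55474
r = ln(1.55474) / 13 = 0.44131 / 13

r ≈ 0.0339 per month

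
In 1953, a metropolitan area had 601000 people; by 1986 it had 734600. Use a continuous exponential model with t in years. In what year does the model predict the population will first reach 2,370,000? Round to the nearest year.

year 2179

r = ln(734600/601000) / 33 = 0.20073/33 ≈ 0.006083 per year
t = ln(2370000/601000) / r = 1.37205/0.006083 ≈ 225.56 years after 1953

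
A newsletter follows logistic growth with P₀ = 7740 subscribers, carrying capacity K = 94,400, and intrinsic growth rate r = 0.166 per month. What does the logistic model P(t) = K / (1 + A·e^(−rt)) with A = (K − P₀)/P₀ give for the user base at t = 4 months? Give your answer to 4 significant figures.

≈ 13,960 subscribers

A = (94400 − 7740)/7740 = 11.19638
P(4) = 94400 / (1 + 11.19638·e^(−0.166·4)) = 94400 / (1 + 11.19638·0.514788)
= 94400 / 6.76376 ≈ 13956.73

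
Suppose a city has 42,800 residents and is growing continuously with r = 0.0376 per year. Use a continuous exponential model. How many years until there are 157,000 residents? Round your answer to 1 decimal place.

t ≈ 34.6 years

157000 = 42800 · e^(0.0376·t)
t = ln(157000/42800) / 0.0376 = ln(3.66822) / 0.0376 = 1.29971 / 0.0376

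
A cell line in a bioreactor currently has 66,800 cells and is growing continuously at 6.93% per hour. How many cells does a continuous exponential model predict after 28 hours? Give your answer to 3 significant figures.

≈ 465,000 cells

P(28) = 66800 · e^(0.0693·28) = 66800 · e^(1.9404)
= 66800 · 6.96154 ≈ 465030.54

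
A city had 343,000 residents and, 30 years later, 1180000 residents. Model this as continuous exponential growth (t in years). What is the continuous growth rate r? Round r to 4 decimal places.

1180000 = 343000 · e^(r·30)
e^(30r) = 1180000/343000 = 3.44023
r = ln(3.44023) / 30 = 1.23554 / 30

r ≈ 0.0412 per year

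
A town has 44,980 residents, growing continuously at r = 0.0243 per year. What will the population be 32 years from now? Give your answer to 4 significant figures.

P(32) = 44980 · e^(0.0243·32) = 44980 · e^(0.7776)
= 44980 · 2.17624 ≈ 97887.41

≈ 97,890 residents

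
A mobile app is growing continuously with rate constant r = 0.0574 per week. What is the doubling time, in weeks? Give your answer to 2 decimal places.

doubling time ≈ 12.08 weeks

doubling time = ln(2) / |r| = 0.69315 / 0.0574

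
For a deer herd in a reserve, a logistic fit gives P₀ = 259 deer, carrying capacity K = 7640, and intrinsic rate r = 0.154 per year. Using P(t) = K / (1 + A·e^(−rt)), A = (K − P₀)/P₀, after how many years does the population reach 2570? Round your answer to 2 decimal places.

A = (7640 − 259)/259 = 28.49807
2570 = 7640/(1 + 28.49807·e^(−0.154t)) → 1 + 28.49807·e^(−0.154t) = 2.97276
e^(−0.154t) = 0.069224 → t = ln(14.44577)/0.154 = 2.6704/0.154

t ≈ 17.34 years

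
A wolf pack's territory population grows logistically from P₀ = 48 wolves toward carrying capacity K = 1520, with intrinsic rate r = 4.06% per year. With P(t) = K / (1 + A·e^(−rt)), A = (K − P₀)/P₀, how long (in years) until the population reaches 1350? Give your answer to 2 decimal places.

A = (1520 − 48)/48 = 30.66667
1350 = 1520/(1 + 30.66667·e^(−0.0406t)) → 1 + 30.66667·e^(−0.0406t) = 1.12593
e^(−0.0406t) = 0.004106 → t = ln(243.52941)/0.0406 = 5.49524/0.0406

t ≈ 135.35 years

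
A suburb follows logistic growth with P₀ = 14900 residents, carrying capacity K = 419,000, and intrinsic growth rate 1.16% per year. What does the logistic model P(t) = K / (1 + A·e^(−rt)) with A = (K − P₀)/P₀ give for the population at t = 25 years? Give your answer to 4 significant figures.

≈ 19,680 residents

A = (419000 − 14900)/14900 = 27.12081
P(25) = 419000 / (1 + 27.12081·e^(−0.0116·25)) = 419000 / (1 + 27.12081·0.748264)
= 419000 / 21.29351 ≈ 19677.36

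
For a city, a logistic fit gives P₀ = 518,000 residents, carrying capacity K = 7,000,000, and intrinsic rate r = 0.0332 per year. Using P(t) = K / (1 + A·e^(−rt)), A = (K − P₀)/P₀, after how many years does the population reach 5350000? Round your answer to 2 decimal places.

t ≈ 111.54 years

A = (7000000 − 518000)/518000 = 12.51351
5350000 = 7000000/(1 + 12.51351·e^(−0.0332t)) → 1 + 12.51351·e^(−0.0332t) = 1.30841
e^(−0.0332t) = 0.024646 → t = ln(40.57412)/0.0332 = 3.70313/0.0332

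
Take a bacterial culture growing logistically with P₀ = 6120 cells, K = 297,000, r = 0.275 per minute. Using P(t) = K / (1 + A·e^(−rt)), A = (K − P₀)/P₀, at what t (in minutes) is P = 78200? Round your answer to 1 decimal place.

t ≈ 10.3 minutes

A = (297000 − 6120)/6120 = 47.52941
78200 = 297000/(1 + 47.52941·e^(−0.275t)) → 1 + 47.52941·e^(−0.275t) = 3.79795
e^(−0.275t) = 0.058868 → t = ln(16.9872)/0.275 = 2.83246/0.275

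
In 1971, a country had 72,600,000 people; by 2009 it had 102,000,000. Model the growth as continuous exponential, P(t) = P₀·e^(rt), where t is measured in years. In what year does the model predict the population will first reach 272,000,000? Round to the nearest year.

r = ln(102000000/72600000) / 38 = 0.34001/38 ≈ 0.008948 per year
t = ln(272000000/72600000) / r = 1.32084/0.008948 ≈ 147.62 years after 1971

year 2119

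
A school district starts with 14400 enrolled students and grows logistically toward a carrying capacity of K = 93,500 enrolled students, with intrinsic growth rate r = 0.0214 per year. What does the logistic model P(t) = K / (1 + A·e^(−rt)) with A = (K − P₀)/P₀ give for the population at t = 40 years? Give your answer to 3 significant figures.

A = (93500 − 14400)/14400 = 5.49306
P(40) = 93500 / (1 + 5.49306·e^(−0.0214·40)) = 93500 / (1 + 5.49306·0.424858)
= 93500 / 3.33377 ≈ 28046.33

≈ 28,000 enrolled students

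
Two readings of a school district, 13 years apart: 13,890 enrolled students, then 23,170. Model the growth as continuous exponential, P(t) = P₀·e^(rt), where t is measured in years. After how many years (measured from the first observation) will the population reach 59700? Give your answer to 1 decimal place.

r = ln(23170/13890) / 13 ≈ 0.039361 per year
t = ln(59700/13890) / r = 1.45816 / 0.039361 ≈ 37.046

t ≈ 37.0 years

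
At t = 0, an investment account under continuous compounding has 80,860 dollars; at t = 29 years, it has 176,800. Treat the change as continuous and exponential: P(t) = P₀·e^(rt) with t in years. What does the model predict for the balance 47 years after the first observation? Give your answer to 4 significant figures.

≈ 287,300 dollars

r = ln(176800/80860) / 29 ≈ 0.026976 per year
P(47) = 80860 · e^(0.026976·47) = 80860 · 3.55326 ≈ 287316.56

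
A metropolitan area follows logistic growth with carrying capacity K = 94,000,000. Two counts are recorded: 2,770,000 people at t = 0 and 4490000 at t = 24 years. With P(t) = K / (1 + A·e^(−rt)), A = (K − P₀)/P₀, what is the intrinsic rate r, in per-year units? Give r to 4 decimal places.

A = (94000000 − 2770000)/2770000 = 32.93502
4490000 = 94000000/(1 + 32.93502·e^(−r·24)) → e^(−24r) = (20.93541 − 1)/32.93502 = 0.605295
r = −ln(0.605295)/24 = 0.50204/24

r ≈ 0.0209 per year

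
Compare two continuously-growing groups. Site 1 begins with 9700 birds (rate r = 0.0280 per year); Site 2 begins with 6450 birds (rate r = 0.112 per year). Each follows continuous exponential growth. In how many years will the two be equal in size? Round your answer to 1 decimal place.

9700·e^(0.028t) = 6450·e^(0.112t)
9700/6450 = e^((0.112 − 0.028)t) → ln(1.50388) = 0.084·t
t = 0.40805 / 0.084

t ≈ 4.9 years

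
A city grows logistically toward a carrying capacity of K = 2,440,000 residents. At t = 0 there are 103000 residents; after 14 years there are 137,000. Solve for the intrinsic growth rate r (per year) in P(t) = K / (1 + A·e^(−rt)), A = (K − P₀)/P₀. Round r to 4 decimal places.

A = (2440000 − 103000)/103000 = 22.68932
137000 = 2440000/(1 + 22.68932·e^(−r·14)) → e^(−14r) = (17.81022 − 1)/22.68932 = 0.740887
r = −ln(0.740887)/14 = 0.29991/14

r ≈ 0.0214 per year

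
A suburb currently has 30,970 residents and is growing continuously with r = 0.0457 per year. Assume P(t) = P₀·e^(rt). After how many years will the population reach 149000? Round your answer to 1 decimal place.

t ≈ 34.4 years

149000 = 30970 · e^(0.0457·t)
t = ln(149000/30970) / 0.0457 = ln(4.81111) / 0.0457 = 1.57093 / 0.0457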